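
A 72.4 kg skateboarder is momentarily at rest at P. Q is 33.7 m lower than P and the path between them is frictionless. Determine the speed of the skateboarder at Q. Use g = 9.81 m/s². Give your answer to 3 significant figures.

v = 25.7 m/s

Energy conservation between the two points: mgh = ½mv²
The mass cancels from both sides.
v = √(2gh) = √(2 × 9.81 × 33.7) = √661.19 = 25.71 m/s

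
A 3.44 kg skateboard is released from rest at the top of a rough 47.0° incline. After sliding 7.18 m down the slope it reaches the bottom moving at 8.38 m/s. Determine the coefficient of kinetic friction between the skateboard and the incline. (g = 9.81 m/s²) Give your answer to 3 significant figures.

mgh = ½mv² + μ_k (mg cosθ) L, with h = L sinθ
mgL sinθ = 177.21 J; ½mv² = 120.79 J
W_f = 177.21 − 120.79 = 56.42 J
μ_k = W_f/(mg cosθ · L) = 56.42/(23.01 × 7.18) = 0.3414

μ_k = 0.341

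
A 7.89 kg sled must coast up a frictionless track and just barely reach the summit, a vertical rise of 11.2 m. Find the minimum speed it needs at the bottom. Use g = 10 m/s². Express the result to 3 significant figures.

At the top it is momentarily at rest, so all KE converts to PE: ½mv² = mgh
v = √(2gh) = √(2 × 10 × 11.2) = 14.97 m/s

v = 15.0 m/s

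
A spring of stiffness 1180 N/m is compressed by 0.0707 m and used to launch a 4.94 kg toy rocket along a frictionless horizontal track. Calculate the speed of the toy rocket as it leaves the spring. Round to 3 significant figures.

Conservation of energy: ½kx² = ½mv²
v = x√(k/m) = 0.0707 × √(1180/4.94) = 1.093 m/s

v = 1.09 m/s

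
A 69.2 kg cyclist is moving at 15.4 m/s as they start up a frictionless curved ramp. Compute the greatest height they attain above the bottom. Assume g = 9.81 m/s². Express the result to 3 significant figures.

By energy conservation, ½mv² = mgh
h = v²/(2g) = 15.4²/(2 × 9.81) = 12.09 m

h = 12.1 m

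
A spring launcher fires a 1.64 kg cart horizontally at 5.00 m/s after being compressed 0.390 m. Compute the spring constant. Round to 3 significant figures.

½kx² = ½mv²
k = mv²/x² = (1.64)(5.00)²/(0.390)² = 269.6 N/m

k = 270 N/m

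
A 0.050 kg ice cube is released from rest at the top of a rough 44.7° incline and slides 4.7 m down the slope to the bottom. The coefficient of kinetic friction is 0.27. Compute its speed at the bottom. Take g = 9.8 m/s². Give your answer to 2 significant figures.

Energy: mgh = ½mv² + W_f, with h = L sinθ and W_f = μ_k (mg cosθ) L
mgh = mgL sinθ = (0.050)(9.8)(4.7)sin44.7° = 1.6199 J
W_f = μ_k mg cosθ · L = (0.27)(0.050)(9.8)cos44.7°·4.7 = 0.4420 J
½mv² = 1.6199 − 0.4420 = 1.1779 J
v = √(2 × 1.1779/0.050) = 6.864 m/s

v = 6.9 m/s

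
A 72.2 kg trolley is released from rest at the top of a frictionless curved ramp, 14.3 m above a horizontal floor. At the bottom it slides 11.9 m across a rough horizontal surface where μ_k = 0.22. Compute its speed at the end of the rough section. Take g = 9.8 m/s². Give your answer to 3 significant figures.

v = 15.1 m/s

Applying the work–energy principle:
mgh = ½mv² + μ_k m g d
W_f = μ_k mg d = (0.22)(72.2)(9.8)(11.9) = 1852 J
½mv² = mgh − W_f = 10118 − 1852 = 8265.7 J
v = √(2 × 8265.7/72.2) = 15.13 m/s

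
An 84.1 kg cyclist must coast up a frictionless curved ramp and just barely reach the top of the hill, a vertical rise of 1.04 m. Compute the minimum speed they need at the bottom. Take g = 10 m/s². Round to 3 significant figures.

v = 4.56 m/s

At the top they are momentarily at rest, so all KE converts to PE: ½mv² = mgh
v = √(2gh) = √(2 × 10 × 1.04) = 4.561 m/s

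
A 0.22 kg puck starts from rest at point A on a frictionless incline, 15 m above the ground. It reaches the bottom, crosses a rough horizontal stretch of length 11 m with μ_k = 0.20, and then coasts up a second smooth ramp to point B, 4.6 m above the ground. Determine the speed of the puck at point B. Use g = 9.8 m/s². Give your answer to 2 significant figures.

Energy at A: mgh₁ = (0.22)(9.8)(15) = 32.340 J
Friction loss: W_f = μ_k mg d = 4.743 J
At B: ½mv² + mgh₂ = mgh₁ − W_f
½mv² = 32.340 − 4.743 − 9.9176 = 17.679 J
v = √(2 × 17.679/0.22) = 12.68 m/s

v = 13 m/s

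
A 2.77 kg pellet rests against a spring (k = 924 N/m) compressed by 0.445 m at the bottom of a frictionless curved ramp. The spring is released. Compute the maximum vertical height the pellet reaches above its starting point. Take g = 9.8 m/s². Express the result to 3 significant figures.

At maximum height the pellet is at rest, so ½kx² = mgh
h = kx²/(2mg) = (924)(0.445)²/(2 × 2.77 × 9.8) = 3.370 m

h = 3.37 m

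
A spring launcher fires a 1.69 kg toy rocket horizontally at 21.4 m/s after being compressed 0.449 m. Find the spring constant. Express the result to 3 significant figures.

k = 3840 N/m

½kx² = ½mv²
k = mv²/x² = (1.69)(21.4)²/(0.449)² = 3839 N/m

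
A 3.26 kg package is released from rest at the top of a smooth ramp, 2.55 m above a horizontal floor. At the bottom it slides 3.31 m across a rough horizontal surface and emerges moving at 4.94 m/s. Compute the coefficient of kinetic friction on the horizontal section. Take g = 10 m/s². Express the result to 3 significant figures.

Energy at the top = energy at the end + work done against friction:
mgh = ½mv² + μ_k m g d
mgh = 83.130 J; ½mv² = 39.778 J
W_f = 83.130 − 39.778 = 43.35 J
μ_k = W_f/(mg·d) = 43.35/(32.60 × 3.31) = 0.4018

μ_k = 0.402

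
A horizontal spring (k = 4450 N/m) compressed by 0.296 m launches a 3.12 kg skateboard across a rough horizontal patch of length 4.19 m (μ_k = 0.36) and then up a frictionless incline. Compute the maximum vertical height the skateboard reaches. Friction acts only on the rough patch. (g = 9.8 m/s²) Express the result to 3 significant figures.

Spring energy: E₀ = ½kx² = ½(4450)(0.296)² = 194.95 J
Friction: W_f = μ_k mg d = (0.36)(3.12)(9.8)(4.19) = 46.12 J
Energy at base of ramp: E = 194.95 − 46.12 = 148.82 J
At max height all remaining energy is PE: mgh = E ⇒ h = E/(mg) = 148.82/(3.12 × 9.8) = 4.867 m

h = 4.87 m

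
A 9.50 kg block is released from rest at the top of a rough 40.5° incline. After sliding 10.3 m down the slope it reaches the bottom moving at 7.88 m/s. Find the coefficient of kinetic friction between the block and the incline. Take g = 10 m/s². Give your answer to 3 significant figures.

Energy balance down the incline: mg L sinθ − ½mv² = μ_k (mg cosθ) L
mgL sinθ = 635.48 J; ½mv² = 294.95 J
W_f = 635.48 − 294.95 = 340.5 J
μ_k = W_f/(mg cosθ · L) = 340.5/(72.24 × 10.3) = 0.4577

μ_k = 0.458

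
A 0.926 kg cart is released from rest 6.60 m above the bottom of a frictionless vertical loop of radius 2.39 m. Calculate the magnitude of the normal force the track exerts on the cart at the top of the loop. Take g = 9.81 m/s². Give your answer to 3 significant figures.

Energy from release to top (height 2r): mgh = ½mv_top² + mg(2r)
v_top² = 2g(h − 2r) = 2(9.81)(6.60 − 4.780) = 35.708 m²/s²
At the top, both N and weight point toward the centre: N + mg = mv_top²/r
N = m(v_top²/r − g) = 0.926(35.708/2.39 − 9.81) = 4.751 N

N = 4.75 N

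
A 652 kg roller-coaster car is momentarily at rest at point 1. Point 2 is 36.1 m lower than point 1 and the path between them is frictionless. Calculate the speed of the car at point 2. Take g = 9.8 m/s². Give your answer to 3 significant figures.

v = 26.6 m/s

Equating total energy at the two states: mgh = ½mv²
v = √(2gh) = √(2 × 9.8 × 36.1) = √707.56 = 26.60 m/s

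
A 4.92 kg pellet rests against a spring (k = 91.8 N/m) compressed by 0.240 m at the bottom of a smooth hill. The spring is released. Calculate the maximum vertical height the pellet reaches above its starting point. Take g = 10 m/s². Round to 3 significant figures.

At maximum height the pellet is at rest, so ½kx² = mgh
h = kx²/(2mg) = (91.8)(0.240)²/(2 × 4.92 × 10) = 0.05374 m

h = 0.0537 m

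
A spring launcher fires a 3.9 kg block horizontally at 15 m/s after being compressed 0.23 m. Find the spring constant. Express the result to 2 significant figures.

k = 17000 N/m

½kx² = ½mv²
k = mv²/x² = (3.9)(15)²/(0.23)² = 16588 N/m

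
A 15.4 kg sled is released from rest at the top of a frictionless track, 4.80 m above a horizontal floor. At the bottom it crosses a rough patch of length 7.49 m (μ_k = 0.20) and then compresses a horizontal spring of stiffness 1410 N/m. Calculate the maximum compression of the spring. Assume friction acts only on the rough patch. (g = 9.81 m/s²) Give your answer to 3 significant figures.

Initial energy: E₁ = mgh = (15.4)(9.81)(4.80) = 725.16 J
Friction removes W_f = μ_k mg d = (0.20)(15.4)(9.81)(7.49) = 226.3 J
Energy reaching the spring: E = 725.16 − 226.3 = 498.85 J
At max compression ½kx² = E ⇒ x = √(2E/k) = √(2 × 498.85/1410) = 0.8412 m

x = 0.841 m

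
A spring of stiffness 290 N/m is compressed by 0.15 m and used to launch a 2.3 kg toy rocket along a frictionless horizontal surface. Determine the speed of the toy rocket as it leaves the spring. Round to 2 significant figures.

v = 1.7 m/s

The toy rocket leaves the spring when the spring is at natural length, so ½kx² = ½mv²
v = x√(k/m) = 0.15 × √(290/2.3) = 1.684 m/s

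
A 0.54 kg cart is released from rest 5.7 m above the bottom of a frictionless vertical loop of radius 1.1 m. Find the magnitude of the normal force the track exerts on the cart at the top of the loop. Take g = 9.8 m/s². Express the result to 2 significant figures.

Energy from release to top (height 2r): mgh = ½mv_top² + mg(2r)
v_top² = 2g(h − 2r) = 2(9.8)(5.7 − 2.200) = 68.600 m²/s²
At the top, both N and weight point toward the centre: N + mg = mv_top²/r
N = m(v_top²/r − g) = 0.54(68.600/1.1 − 9.8) = 28.38 N

N = 28 N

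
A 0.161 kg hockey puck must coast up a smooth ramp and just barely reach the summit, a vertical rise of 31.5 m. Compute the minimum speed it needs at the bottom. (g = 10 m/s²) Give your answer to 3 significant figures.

At the top it is momentarily at rest, so all KE converts to PE: ½mv² = mgh
v = √(2gh) = √(2 × 10 × 31.5) = 25.10 m/s

v = 25.1 m/s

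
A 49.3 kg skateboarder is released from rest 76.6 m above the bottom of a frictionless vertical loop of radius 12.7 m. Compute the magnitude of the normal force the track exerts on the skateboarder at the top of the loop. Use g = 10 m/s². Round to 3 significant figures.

Energy from release to top (height 2r): mgh = ½mv_top² + mg(2r)
v_top² = 2g(h − 2r) = 2(10)(76.6 − 25.40) = 1024.0 m²/s²
At the top, both N and weight point toward the centre: N + mg = mv_top²/r
N = m(v_top²/r − g) = 49.3(1024.0/12.7 − 10) = 3482 N

N = 3480 N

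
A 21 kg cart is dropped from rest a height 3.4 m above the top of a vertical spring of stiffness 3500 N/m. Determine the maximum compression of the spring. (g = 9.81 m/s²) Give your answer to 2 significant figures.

Let x be the compression. The total drop is H + x, and the cart is instantaneously at rest at max compression, so energy conservation gives:
mg(H + x) = ½kx²
½(3500)x² − (21)(9.81)x − (21)(9.81)(3.4) = 0
1750x² − 206.0x − 700.4 = 0
x = [206.0 + √(42440 + 4.9030e+06)]/(2 × 1750) = 0.6942 m

x = 0.69 m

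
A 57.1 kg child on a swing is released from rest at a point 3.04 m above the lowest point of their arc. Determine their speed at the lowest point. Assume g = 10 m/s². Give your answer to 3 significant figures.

Equating total energy at the two states: mgh = ½mv²
v = √(2gh) = √(2 × 10 × 3.04) = √60.800 = 7.797 m/s

v = 7.80 m/s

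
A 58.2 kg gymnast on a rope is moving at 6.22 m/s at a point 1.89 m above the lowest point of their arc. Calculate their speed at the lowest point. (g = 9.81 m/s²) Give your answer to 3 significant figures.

By conservation of mechanical energy, ½mv₀² + mgh = ½mv²
v² = v₀² + 2gh = (6.22)² + 2(9.81)(1.89) = 75.770
v = √75.770 = 8.705 m/s

v = 8.70 m/s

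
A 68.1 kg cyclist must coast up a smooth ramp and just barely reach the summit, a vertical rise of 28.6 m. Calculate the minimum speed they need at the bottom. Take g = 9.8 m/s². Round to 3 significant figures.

At the top they are momentarily at rest, so all KE converts to PE: ½mv² = mgh
v = √(2gh) = √(2 × 9.8 × 28.6) = 23.68 m/s

v = 23.7 m/s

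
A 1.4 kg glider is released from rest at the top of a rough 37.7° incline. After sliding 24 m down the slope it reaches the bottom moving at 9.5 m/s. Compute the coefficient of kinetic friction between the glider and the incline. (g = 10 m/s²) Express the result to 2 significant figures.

μ_k = 0.54

Energy balance down the incline: mg L sinθ − ½mv² = μ_k (mg cosθ) L
mgL sinθ = 205.47 J; ½mv² = 63.175 J
W_f = 205.47 − 63.175 = 142.3 J
μ_k = W_f/(mg cosθ · L) = 142.3/(11.08 × 24) = 0.5353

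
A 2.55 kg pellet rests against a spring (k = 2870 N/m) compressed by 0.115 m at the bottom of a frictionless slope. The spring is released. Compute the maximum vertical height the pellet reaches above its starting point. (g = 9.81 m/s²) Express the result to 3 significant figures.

h = 0.759 m

Energy conservation from release to the highest point: ½kx² = mgh
h = kx²/(2mg) = (2870)(0.115)²/(2 × 2.55 × 9.81) = 0.7586 m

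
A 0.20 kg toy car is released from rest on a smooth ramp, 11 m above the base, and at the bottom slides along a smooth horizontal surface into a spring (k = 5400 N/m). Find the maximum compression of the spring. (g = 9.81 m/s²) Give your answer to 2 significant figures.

x = 0.089 m

Gravitational PE at the top equals spring PE at max compression: mgh = ½kx²
x = √(2mgh/k) = √(2 × 0.20 × 9.81 × 11 / 5400) = 0.08941 m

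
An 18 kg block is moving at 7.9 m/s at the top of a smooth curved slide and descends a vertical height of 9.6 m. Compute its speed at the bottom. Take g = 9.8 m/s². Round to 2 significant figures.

v = 16 m/s

Mechanical energy is conserved (no friction): ½mv₀² + mgh = ½mv²
v² = v₀² + 2gh = (7.9)² + 2(9.8)(9.6) = 250.57
v = √250.57 = 15.83 m/s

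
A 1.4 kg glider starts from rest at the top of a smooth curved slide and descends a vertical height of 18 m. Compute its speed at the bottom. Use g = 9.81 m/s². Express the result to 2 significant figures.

Equating total energy at the two states: mgh = ½mv²
v = √(2gh) = √(2 × 9.81 × 18) = √353.16 = 18.79 m/s

v = 19 m/s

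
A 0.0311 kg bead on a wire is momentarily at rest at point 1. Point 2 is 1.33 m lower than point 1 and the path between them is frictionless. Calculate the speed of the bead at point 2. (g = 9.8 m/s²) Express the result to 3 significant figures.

Mechanical energy is conserved (no friction): mgh = ½mv²
v = √(2gh) = √(2 × 9.8 × 1.33) = √26.068 = 5.106 m/s

v = 5.11 m/s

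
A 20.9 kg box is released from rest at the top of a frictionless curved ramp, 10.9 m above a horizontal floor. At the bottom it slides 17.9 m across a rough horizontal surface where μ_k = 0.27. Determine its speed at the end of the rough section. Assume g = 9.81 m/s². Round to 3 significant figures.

v = 10.9 m/s

Energy at the top = energy at the end + work done against friction:
mgh = ½mv² + μ_k m g d
W_f = μ_k mg d = (0.27)(20.9)(9.81)(17.9) = 990.9 J
½mv² = mgh − W_f = 2234.8 − 990.9 = 1243.9 J
v = √(2 × 1243.9/20.9) = 10.91 m/s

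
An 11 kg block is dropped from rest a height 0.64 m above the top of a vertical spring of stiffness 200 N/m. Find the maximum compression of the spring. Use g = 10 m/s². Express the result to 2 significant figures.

Take the reference level at the top of the uncompressed spring. At max compression the block has fallen H + x and is momentarily at rest:
mg(H + x) = ½kx²
½(200)x² − (11)(10)x − (11)(10)(0.64) = 0
100.0x² − 110.0x − 70.40 = 0
x = [110.0 + √(12100 + 28160)]/(2 × 100.0) = 1.553 m

x = 1.6 m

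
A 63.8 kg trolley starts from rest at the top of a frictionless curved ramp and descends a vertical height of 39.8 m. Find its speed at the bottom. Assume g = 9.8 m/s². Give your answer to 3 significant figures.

v = 27.9 m/s

By conservation of mechanical energy, mgh = ½mv²
v = √(2gh) = √(2 × 9.8 × 39.8) = √780.08 = 27.93 m/s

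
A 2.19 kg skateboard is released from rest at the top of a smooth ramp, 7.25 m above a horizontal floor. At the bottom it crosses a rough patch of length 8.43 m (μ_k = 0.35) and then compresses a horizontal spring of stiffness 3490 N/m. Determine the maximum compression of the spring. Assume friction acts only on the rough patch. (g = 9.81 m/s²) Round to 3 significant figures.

x = 0.230 m

Initial energy: E₁ = mgh = (2.19)(9.81)(7.25) = 155.76 J
Friction removes W_f = μ_k mg d = (0.35)(2.19)(9.81)(8.43) = 63.39 J
Energy reaching the spring: E = 155.76 − 63.39 = 92.370 J
At max compression ½kx² = E ⇒ x = √(2E/k) = √(2 × 92.370/3490) = 0.2301 m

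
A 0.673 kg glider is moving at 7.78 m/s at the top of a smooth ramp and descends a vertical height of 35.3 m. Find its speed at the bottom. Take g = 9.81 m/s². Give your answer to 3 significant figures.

v = 27.4 m/s

Equating total energy at the two states: ½mv₀² + mgh = ½mv²
v² = v₀² + 2gh = (7.78)² + 2(9.81)(35.3) = 753.11
v = √753.11 = 27.44 m/s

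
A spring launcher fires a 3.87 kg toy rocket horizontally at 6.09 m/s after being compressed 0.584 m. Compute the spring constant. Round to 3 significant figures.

k = 421 N/m

Spring PE at full compression equals KE at release: ½kx² = ½mv²
k = mv²/x² = (3.87)(6.09)²/(0.584)² = 420.8 N/m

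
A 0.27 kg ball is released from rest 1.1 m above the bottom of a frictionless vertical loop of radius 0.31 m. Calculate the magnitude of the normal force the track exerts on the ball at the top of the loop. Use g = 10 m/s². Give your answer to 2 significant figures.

Energy from release to top (height 2r): mgh = ½mv_top² + mg(2r)
v_top² = 2g(h − 2r) = 2(10)(1.1 − 0.6200) = 9.6000 m²/s²
At the top, both N and weight point toward the centre: N + mg = mv_top²/r
N = m(v_top²/r − g) = 0.27(9.6000/0.31 − 10) = 5.661 N

N = 5.7 N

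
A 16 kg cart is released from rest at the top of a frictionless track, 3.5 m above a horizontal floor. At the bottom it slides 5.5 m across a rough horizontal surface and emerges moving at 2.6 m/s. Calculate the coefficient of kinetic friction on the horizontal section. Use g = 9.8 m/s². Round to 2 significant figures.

Energy at the top = energy at the end + work done against friction:
mgh = ½mv² + μ_k m g d
mgh = 548.80 J; ½mv² = 54.080 J
W_f = 548.80 − 54.080 = 494.7 J
μ_k = W_f/(mg·d) = 494.7/(156.8 × 5.5) = 0.5737

μ_k = 0.57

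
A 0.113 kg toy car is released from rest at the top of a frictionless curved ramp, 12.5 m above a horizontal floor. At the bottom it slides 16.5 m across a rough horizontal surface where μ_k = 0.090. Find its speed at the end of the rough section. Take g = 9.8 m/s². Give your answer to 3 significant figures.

Energy bookkeeping (friction removes W_f = μ_k N d):
mgh = ½mv² + μ_k m g d
W_f = μ_k mg d = (0.090)(0.113)(9.8)(16.5) = 1.644 J
½mv² = mgh − W_f = 13.843 − 1.644 = 12.198 J
v = √(2 × 12.198/0.113) = 14.69 m/s

v = 14.7 m/s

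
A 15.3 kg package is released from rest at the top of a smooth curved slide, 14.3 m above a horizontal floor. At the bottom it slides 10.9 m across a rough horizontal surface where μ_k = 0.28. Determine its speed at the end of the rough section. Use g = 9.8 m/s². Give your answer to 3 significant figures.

v = 14.8 m/s

Energy at the top = energy at the end + work done against friction:
mgh = ½mv² + μ_k m g d
W_f = μ_k mg d = (0.28)(15.3)(9.8)(10.9) = 457.6 J
½mv² = mgh − W_f = 2144.1 − 457.6 = 1686.5 J
v = √(2 × 1686.5/15.3) = 14.85 m/s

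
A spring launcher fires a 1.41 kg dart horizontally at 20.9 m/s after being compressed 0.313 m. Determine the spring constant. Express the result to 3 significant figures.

Energy stored in the spring equals the launch KE: ½kx² = ½mv²
k = mv²/x² = (1.41)(20.9)²/(0.313)² = 6287 N/m

k = 6290 N/m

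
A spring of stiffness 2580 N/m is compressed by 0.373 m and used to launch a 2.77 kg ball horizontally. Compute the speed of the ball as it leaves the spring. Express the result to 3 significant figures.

v = 11.4 m/s

Spring PE converts entirely to kinetic energy: ½kx² = ½mv²
v = x√(k/m) = 0.373 × √(2580/2.77) = 11.38 m/s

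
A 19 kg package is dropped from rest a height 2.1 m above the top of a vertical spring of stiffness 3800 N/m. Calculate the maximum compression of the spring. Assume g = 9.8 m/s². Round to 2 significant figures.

x = 0.51 m

Measuring PE from the top of the relaxed spring, at max compression the package has dropped H + x with zero KE, so:
mg(H + x) = ½kx²
½(3800)x² − (19)(9.8)x − (19)(9.8)(2.1) = 0
1900x² − 186.2x − 391.0 = 0
x = [186.2 + √(34670 + 2.9718e+06)]/(2 × 1900) = 0.5053 m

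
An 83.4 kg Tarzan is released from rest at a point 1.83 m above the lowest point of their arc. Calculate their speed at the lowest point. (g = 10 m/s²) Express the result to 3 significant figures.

Energy conservation between the two points: mgh = ½mv²
v = √(2gh) = √(2 × 10 × 1.83) = √36.600 = 6.050 m/s

v = 6.05 m/s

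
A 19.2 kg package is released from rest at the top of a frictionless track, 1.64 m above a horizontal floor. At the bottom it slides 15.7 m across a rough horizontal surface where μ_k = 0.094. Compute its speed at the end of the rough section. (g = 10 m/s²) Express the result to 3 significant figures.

Applying the work–energy principle:
mgh = ½mv² + μ_k m g d
W_f = μ_k mg d = (0.094)(19.2)(10)(15.7) = 283.4 J
½mv² = mgh − W_f = 314.88 − 283.4 = 31.526 J
v = √(2 × 31.526/19.2) = 1.812 m/s

v = 1.81 m/s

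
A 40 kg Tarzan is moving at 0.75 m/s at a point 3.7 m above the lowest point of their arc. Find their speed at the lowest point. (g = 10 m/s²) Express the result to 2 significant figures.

v = 8.6 m/s

By conservation of mechanical energy, ½mv₀² + mgh = ½mv²
v² = v₀² + 2gh = (0.75)² + 2(10)(3.7) = 74.562
v = √74.562 = 8.635 m/s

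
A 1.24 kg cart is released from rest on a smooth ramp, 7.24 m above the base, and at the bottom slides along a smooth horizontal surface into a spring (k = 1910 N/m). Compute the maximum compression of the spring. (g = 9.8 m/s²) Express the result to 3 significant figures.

Gravitational PE at the top equals spring PE at max compression: mgh = ½kx²
x = √(2mgh/k) = √(2 × 1.24 × 9.8 × 7.24 / 1910) = 0.3035 m

x = 0.304 m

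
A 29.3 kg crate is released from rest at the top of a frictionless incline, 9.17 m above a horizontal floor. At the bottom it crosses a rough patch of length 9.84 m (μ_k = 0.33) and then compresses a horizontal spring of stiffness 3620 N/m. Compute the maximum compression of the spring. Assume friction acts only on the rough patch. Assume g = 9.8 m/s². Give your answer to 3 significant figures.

x = 0.969 m

Initial energy: E₁ = mgh = (29.3)(9.8)(9.17) = 2633.1 J
Friction removes W_f = μ_k mg d = (0.33)(29.3)(9.8)(9.84) = 932.4 J
Energy reaching the spring: E = 2633.1 − 932.4 = 1700.7 J
At max compression ½kx² = E ⇒ x = √(2E/k) = √(2 × 1700.7/3620) = 0.9693 m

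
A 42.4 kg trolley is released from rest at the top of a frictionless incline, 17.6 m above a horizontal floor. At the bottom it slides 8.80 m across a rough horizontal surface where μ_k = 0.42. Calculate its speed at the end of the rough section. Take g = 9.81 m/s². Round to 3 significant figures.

Energy bookkeeping (friction removes W_f = μ_k N d):
mgh = ½mv² + μ_k m g d
W_f = μ_k mg d = (0.42)(42.4)(9.81)(8.80) = 1537 J
½mv² = mgh − W_f = 7320.6 − 1537 = 5783.3 J
v = √(2 × 5783.3/42.4) = 16.52 m/s

v = 16.5 m/s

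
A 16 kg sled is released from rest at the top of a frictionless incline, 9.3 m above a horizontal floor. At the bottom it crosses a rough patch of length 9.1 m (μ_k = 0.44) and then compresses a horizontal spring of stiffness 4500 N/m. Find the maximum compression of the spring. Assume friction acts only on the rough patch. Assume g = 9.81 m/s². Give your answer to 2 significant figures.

x = 0.61 m

Initial energy: E₁ = mgh = (16)(9.81)(9.3) = 1459.7 J
Friction removes W_f = μ_k mg d = (0.44)(16)(9.81)(9.1) = 628.5 J
Energy reaching the spring: E = 1459.7 − 628.5 = 831.26 J
At max compression ½kx² = E ⇒ x = √(2E/k) = √(2 × 831.26/4500) = 0.6078 m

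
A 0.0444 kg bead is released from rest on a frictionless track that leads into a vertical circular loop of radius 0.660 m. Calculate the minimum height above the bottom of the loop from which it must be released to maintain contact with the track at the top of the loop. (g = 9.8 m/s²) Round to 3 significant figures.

h = 1.65 m

At the top, for minimum speed gravity alone supplies the centripetal force: mg = mv_top²/r ⇒ v_top² = gr = 6.468 m²/s²
Energy conservation from release height h to the top (height 2r): mgh = ½mv_top² + mg(2r)
h = v_top²/(2g) + 2r = r/2 + 2r = 5r/2 = 1.650 m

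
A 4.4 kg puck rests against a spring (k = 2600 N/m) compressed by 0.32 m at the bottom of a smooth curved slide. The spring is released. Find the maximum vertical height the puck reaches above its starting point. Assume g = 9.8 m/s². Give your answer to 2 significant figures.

h = 3.1 m

Energy conservation from release to the highest point: ½kx² = mgh
h = kx²/(2mg) = (2600)(0.32)²/(2 × 4.4 × 9.8) = 3.087 m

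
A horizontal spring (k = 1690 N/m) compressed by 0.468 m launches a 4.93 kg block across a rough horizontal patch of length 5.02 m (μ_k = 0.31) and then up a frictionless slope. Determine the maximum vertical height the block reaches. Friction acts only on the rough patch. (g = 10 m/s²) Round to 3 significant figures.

Spring energy: E₀ = ½kx² = ½(1690)(0.468)² = 185.08 J
Friction: W_f = μ_k mg d = (0.31)(4.93)(10)(5.02) = 76.72 J
Energy at base of ramp: E = 185.08 − 76.72 = 108.35 J
At max height all remaining energy is PE: mgh = E ⇒ h = E/(mg) = 108.35/(4.93 × 10) = 2.198 m

h = 2.20 m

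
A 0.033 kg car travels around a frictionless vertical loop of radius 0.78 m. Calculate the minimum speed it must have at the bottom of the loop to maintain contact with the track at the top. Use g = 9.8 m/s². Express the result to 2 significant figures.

v = 6.2 m/s

At the top: mg = mv_top²/r ⇒ v_top² = gr = 7.644 m²/s²
Energy from bottom to top (height 2r): ½mv_bot² = ½mv_top² + mg(2r)
v_bot² = gr + 4gr = 5gr = 38.22
v_bot = √(5gr) = 6.182 m/s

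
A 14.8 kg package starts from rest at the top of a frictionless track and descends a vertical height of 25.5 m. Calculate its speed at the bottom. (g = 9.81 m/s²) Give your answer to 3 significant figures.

By conservation of mechanical energy, mgh = ½mv²
v = √(2gh) = √(2 × 9.81 × 25.5) = √500.31 = 22.37 m/s

v = 22.4 m/s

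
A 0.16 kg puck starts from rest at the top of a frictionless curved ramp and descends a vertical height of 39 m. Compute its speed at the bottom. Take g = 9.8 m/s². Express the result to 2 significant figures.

Equating total energy at the two states: mgh = ½mv²
v = √(2gh) = √(2 × 9.8 × 39) = √764.40 = 27.65 m/s

v = 28 m/s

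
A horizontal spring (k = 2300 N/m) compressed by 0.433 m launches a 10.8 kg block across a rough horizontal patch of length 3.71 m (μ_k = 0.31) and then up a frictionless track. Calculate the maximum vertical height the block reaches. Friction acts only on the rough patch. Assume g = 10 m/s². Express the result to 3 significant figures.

Spring energy: E₀ = ½kx² = ½(2300)(0.433)² = 215.61 J
Friction: W_f = μ_k mg d = (0.31)(10.8)(10)(3.71) = 124.2 J
Energy at base of ramp: E = 215.61 − 124.2 = 91.402 J
At max height all remaining energy is PE: mgh = E ⇒ h = E/(mg) = 91.402/(10.8 × 10) = 0.8463 m

h = 0.846 m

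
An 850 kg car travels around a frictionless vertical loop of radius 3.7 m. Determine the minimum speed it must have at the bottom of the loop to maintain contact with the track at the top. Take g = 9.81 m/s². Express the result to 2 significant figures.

At the top: mg = mv_top²/r ⇒ v_top² = gr = 36.30 m²/s²
Energy from bottom to top (height 2r): ½mv_bot² = ½mv_top² + mg(2r)
v_bot² = gr + 4gr = 5gr = 181.5
v_bot = √(5gr) = 13.47 m/s

v = 13 m/s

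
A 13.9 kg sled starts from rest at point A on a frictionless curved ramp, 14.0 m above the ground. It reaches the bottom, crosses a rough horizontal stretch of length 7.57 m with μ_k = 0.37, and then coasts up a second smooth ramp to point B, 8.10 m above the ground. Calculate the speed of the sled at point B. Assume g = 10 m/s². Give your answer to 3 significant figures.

Energy at A: mgh₁ = (13.9)(10)(14.0) = 1946.0 J
Friction loss: W_f = μ_k mg d = 389.3 J
At B: ½mv² + mgh₂ = mgh₁ − W_f
½mv² = 1946.0 − 389.3 − 1125.9 = 430.77 J
v = √(2 × 430.77/13.9) = 7.873 m/s

v = 7.87 m/s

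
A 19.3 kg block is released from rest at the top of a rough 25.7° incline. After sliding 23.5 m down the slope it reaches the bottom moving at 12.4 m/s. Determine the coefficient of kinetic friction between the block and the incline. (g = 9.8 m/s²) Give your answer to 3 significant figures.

μ_k = 0.111

mgh = ½mv² + μ_k (mg cosθ) L, with h = L sinθ
mgL sinθ = 1927.5 J; ½mv² = 1483.8 J
W_f = 1927.5 − 1483.8 = 443.7 J
μ_k = W_f/(mg cosθ · L) = 443.7/(170.4 × 23.5) = 0.1108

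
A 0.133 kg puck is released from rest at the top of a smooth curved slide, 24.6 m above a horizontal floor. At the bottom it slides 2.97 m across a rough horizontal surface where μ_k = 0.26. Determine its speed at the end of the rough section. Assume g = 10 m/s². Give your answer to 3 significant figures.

Energy bookkeeping (friction removes W_f = μ_k N d):
mgh = ½mv² + μ_k m g d
W_f = μ_k mg d = (0.26)(0.133)(10)(2.97) = 1.027 J
½mv² = mgh − W_f = 32.718 − 1.027 = 31.691 J
v = √(2 × 31.691/0.133) = 21.83 m/s

v = 21.8 m/s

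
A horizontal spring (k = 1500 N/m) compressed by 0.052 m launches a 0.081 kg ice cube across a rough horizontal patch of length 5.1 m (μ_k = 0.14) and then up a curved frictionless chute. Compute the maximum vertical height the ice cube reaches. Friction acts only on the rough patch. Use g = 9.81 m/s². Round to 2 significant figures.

Spring energy: E₀ = ½kx² = ½(1500)(0.052)² = 2.0280 J
Friction: W_f = μ_k mg d = (0.14)(0.081)(9.81)(5.1) = 0.5674 J
Energy at base of ramp: E = 2.0280 − 0.5674 = 1.4606 J
At max height all remaining energy is PE: mgh = E ⇒ h = E/(mg) = 1.4606/(0.081 × 9.81) = 1.838 m

h = 1.8 m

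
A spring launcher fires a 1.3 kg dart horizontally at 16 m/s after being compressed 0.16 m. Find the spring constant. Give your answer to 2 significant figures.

½kx² = ½mv²
k = mv²/x² = (1.3)(16)²/(0.16)² = 13000 N/m

k = 13000 N/m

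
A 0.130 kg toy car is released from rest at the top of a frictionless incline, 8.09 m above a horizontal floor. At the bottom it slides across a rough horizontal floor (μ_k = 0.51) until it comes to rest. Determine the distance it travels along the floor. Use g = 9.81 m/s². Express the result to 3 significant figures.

Applying the work–energy principle:
At rest all PE has been dissipated by friction: mgh = μ_k m g d
d = h/μ_k = 8.09/0.51 = 15.86 m

d = 15.9 m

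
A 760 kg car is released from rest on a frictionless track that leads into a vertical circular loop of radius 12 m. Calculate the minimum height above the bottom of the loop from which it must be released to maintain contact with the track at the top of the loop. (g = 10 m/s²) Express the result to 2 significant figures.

h = 30 m

At the top, for minimum speed gravity alone supplies the centripetal force: mg = mv_top²/r ⇒ v_top² = gr = 120.0 m²/s²
Energy conservation from release height h to the top (height 2r): mgh = ½mv_top² + mg(2r)
h = v_top²/(2g) + 2r = r/2 + 2r = 5r/2 = 30.00 m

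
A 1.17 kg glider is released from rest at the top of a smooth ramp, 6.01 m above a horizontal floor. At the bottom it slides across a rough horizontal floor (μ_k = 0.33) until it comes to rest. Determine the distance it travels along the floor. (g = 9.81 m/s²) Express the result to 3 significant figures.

Energy bookkeeping (friction removes W_f = μ_k N d):
At rest all PE has been dissipated by friction: mgh = μ_k m g d
d = h/μ_k = 6.01/0.33 = 18.21 m

d = 18.2 m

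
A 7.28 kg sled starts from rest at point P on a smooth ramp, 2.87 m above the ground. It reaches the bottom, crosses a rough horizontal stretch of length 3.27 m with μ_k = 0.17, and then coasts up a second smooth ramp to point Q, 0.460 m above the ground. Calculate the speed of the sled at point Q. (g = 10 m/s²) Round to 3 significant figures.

v = 6.09 m/s

Energy at P: mgh₁ = (7.28)(10)(2.87) = 208.94 J
Friction loss: W_f = μ_k mg d = 40.47 J
At Q: ½mv² + mgh₂ = mgh₁ − W_f
½mv² = 208.94 − 40.47 − 33.488 = 134.98 J
v = √(2 × 134.98/7.28) = 6.089 m/s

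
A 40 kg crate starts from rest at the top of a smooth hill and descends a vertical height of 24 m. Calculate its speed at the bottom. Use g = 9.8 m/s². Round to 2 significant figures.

Energy conservation between the two points: mgh = ½mv²
v = √(2gh) = √(2 × 9.8 × 24) = √470.40 = 21.69 m/s

v = 22 m/s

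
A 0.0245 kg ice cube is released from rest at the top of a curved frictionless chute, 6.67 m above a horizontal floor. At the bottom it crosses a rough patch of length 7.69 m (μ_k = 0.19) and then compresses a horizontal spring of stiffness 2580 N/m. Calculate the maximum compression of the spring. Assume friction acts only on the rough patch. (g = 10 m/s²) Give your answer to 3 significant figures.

Initial energy: E₁ = mgh = (0.0245)(10)(6.67) = 1.6341 J
Friction removes W_f = μ_k mg d = (0.19)(0.0245)(10)(7.69) = 0.3580 J
Energy reaching the spring: E = 1.6341 − 0.3580 = 1.2762 J
At max compression ½kx² = E ⇒ x = √(2E/k) = √(2 × 1.2762/2580) = 0.03145 m

x = 0.0315 m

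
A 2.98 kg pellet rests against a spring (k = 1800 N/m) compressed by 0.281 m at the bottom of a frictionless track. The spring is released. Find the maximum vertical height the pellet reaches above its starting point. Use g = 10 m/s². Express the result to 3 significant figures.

h = 2.38 m

At maximum height the pellet is at rest, so ½kx² = mgh
h = kx²/(2mg) = (1800)(0.281)²/(2 × 2.98 × 10) = 2.385 m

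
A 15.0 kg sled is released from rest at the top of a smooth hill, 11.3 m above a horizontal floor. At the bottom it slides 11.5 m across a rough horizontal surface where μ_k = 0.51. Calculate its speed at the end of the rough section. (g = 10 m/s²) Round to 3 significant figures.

Energy bookkeeping (friction removes W_f = μ_k N d):
mgh = ½mv² + μ_k m g d
W_f = μ_k mg d = (0.51)(15.0)(10)(11.5) = 879.8 J
½mv² = mgh − W_f = 1695.0 − 879.8 = 815.25 J
v = √(2 × 815.25/15.0) = 10.43 m/s

v = 10.4 m/s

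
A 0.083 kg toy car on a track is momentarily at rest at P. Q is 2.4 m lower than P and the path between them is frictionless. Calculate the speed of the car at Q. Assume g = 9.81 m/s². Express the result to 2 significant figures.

By conservation of mechanical energy, mgh = ½mv²
The mass cancels from both sides.
v = √(2gh) = √(2 × 9.81 × 2.4) = √47.088 = 6.862 m/s

v = 6.9 m/s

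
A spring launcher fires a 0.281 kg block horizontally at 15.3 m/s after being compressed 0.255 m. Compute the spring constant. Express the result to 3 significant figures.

k = 1010 N/m

Energy stored in the spring equals the launch KE: ½kx² = ½mv²
k = mv²/x² = (0.281)(15.3)²/(0.255)² = 1012 N/m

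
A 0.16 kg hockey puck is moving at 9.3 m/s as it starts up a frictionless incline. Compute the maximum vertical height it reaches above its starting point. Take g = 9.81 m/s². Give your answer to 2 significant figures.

Setting KE at the bottom equal to PE gained: ½mv² = mgh
h = v²/(2g) = 9.3²/(2 × 9.81) = 4.408 m

h = 4.4 m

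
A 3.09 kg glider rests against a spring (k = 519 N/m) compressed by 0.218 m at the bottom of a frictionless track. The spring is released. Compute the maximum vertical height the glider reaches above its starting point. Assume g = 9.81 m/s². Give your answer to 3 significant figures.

Energy conservation from release to the highest point: ½kx² = mgh
h = kx²/(2mg) = (519)(0.218)²/(2 × 3.09 × 9.81) = 0.4068 m

h = 0.407 m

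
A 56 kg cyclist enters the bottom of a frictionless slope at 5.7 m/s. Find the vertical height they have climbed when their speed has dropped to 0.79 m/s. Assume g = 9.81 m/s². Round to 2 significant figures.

h = 1.6 m

Energy balance between the two points: ½mv₁² = ½mv₂² + mgh
h = (v₁² − v₂²)/(2g) = (5.7² − 0.79²)/(2 × 9.81) = 1.624 m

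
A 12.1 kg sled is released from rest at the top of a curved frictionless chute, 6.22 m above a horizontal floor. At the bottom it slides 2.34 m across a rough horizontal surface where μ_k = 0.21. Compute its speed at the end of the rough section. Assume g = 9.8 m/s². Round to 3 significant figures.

v = 10.6 m/s

Energy bookkeeping (friction removes W_f = μ_k N d):
mgh = ½mv² + μ_k m g d
W_f = μ_k mg d = (0.21)(12.1)(9.8)(2.34) = 58.27 J
½mv² = mgh − W_f = 737.57 − 58.27 = 679.30 J
v = √(2 × 679.30/12.1) = 10.60 m/s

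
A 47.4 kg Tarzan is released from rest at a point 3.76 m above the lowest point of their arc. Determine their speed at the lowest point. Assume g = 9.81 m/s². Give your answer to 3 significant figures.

v = 8.59 m/s

Equating total energy at the two states: mgh = ½mv²
v = √(2gh) = √(2 × 9.81 × 3.76) = √73.771 = 8.589 m/s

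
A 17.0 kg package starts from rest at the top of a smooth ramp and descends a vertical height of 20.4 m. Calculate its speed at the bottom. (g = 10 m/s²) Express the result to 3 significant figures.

v = 20.2 m/s

Equating total energy at the two states: mgh = ½mv²
v = √(2gh) = √(2 × 10 × 20.4) = √408.00 = 20.20 m/s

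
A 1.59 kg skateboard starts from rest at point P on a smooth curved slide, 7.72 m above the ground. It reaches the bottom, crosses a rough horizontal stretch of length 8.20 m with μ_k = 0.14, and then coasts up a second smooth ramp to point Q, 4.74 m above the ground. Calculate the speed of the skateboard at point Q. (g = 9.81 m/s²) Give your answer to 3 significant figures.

v = 6.00 m/s

Energy at P: mgh₁ = (1.59)(9.81)(7.72) = 120.42 J
Friction loss: W_f = μ_k mg d = 17.91 J
At Q: ½mv² + mgh₂ = mgh₁ − W_f
½mv² = 120.42 − 17.91 − 73.934 = 28.575 J
v = √(2 × 28.575/1.59) = 5.995 m/s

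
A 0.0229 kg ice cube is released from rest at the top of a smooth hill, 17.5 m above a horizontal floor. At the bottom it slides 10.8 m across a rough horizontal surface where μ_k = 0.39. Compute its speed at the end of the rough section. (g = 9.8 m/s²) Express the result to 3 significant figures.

v = 16.1 m/s

Energy at the top = energy at the end + work done against friction:
mgh = ½mv² + μ_k m g d
W_f = μ_k mg d = (0.39)(0.0229)(9.8)(10.8) = 0.9453 J
½mv² = mgh − W_f = 3.9274 − 0.9453 = 2.9821 J
v = √(2 × 2.9821/0.0229) = 16.14 m/s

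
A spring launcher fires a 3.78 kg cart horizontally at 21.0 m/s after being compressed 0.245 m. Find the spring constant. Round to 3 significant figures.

½kx² = ½mv²
k = mv²/x² = (3.78)(21.0)²/(0.245)² = 27771 N/m

k = 27800 N/m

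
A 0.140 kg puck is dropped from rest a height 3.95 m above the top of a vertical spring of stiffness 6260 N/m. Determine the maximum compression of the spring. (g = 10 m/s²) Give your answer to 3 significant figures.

x = 0.0423 m

Take the reference level at the top of the uncompressed spring. At max compression the puck has fallen H + x and is momentarily at rest:
mg(H + x) = ½kx²
½(6260)x² − (0.140)(10)x − (0.140)(10)(3.95) = 0
3130x² − 1.400x − 5.530 = 0
x = [1.400 + √(1.960 + 69236)]/(2 × 3130) = 0.04226 m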